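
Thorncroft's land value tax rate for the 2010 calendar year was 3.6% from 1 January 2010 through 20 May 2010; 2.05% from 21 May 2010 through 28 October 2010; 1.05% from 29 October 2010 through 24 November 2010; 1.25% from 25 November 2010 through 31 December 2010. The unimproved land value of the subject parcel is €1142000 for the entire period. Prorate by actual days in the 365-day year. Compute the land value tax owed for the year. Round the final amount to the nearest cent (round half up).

1 January – 20 May 2010: 140 days at 3.6% → €1142000 × 3.6% × 140/365 = €15768.9863
21 May – 28 October 2010: 161 days at 2.05% → €1142000 × 2.05% × 161/365 = €10326.4959
29 October – 24 November 2010: 27 days at 1.05% → €1142000 × 1.05% × 27/365 = €887.0055
25 November – 31 December 2010: 37 days at 1.25% → €1142000 × 1.25% × 37/365 = €1447.0548
Total = €28429.5425

€28429.54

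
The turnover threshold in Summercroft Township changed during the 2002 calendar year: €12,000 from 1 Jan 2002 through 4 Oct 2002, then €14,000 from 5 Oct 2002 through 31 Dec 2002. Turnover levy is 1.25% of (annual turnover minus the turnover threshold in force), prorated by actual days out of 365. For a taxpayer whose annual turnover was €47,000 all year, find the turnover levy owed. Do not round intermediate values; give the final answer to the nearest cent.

€431.47

1 Jan – 4 Oct 2002: 277 days, exemption €12,000 → (€47,000 − €12,000) × 1.25% × 277/365 = €332.0205
5 Oct – 31 Dec 2002: 88 days, exemption €14,000 → (€47,000 − €14,000) × 1.25% × 88/365 = €99.4521
Total = €431.4726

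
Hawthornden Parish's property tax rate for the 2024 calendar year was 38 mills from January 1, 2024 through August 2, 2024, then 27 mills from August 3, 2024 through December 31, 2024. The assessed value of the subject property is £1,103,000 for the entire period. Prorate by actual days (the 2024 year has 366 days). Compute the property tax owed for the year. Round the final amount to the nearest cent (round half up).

January 1 – August 2, 2024: 215 days at 38 mills → £1,103,000 × 3.8% × 215/366 = £24,621.6120
August 3 – December 31, 2024: 151 days at 27 mills → £1,103,000 × 2.7% × 151/366 = £12,286.6967
Total = £36,908.3087

£36,908.31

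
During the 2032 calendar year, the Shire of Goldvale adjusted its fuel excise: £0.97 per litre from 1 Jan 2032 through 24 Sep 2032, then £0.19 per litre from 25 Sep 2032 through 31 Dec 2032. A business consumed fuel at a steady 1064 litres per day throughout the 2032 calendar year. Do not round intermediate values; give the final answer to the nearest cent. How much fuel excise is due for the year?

£296,409.12

1 Jan – 24 Sep 2032: 268 days × 1064 litres/day = 285,152 litres at £0.97/litre → £276,597.44
25 Sep – 31 Dec 2032: 98 days × 1064 litres/day = 104,272 litres at £0.19/litre → £19,811.68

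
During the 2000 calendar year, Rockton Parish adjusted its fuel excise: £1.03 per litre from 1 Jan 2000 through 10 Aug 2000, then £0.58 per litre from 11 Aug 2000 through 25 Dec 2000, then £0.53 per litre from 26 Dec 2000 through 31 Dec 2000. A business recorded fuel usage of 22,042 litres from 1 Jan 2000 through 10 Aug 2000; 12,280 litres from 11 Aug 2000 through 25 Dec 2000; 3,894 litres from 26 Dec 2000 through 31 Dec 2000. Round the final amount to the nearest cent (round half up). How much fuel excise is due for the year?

1 Jan – 10 Aug 2000: 22,042 litres at £1.03/litre → £22,703.26
11 Aug – 25 Dec 2000: 12,280 litres at £0.58/litre → £7,122.40
26 Dec – 31 Dec 2000: 3,894 litres at £0.53/litre → £2,063.82

£31,889.48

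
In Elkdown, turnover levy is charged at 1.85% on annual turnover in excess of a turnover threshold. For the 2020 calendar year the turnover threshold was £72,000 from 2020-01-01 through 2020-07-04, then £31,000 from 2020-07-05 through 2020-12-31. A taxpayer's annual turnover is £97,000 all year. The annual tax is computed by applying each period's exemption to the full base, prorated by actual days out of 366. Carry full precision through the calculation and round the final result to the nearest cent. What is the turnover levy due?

2020-01-01 to 2020-07-04: 186 days, exemption £72,000 → (£97,000 − £72,000) × 1.85% × 186/366 = £235.0410
2020-07-05 to 2020-12-31: 180 days, exemption £31,000 → (£97,000 − £31,000) × 1.85% × 180/366 = £600.4918
Total = £835.5328

£835.53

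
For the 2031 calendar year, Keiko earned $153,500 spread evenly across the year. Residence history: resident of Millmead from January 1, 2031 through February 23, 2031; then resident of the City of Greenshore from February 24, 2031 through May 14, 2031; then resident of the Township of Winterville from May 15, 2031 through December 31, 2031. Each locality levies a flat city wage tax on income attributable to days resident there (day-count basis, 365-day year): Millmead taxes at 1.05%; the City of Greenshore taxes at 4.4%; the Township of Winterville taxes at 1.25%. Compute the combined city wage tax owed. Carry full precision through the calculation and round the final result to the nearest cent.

$2,933.11

Millmead, January 1 – February 23, 2031: 54 days → $153,500 × 1.05% × 54/365 = $238.4507
The City of Greenshore, February 24 – May 14, 2031: 80 days → $153,500 × 4.4% × 80/365 = $1,480.3288
The Township of Winterville, May 15 – December 31, 2031: 231 days → $153,500 × 1.25% × 231/365 = $1,214.3322
Total = $2,933.1116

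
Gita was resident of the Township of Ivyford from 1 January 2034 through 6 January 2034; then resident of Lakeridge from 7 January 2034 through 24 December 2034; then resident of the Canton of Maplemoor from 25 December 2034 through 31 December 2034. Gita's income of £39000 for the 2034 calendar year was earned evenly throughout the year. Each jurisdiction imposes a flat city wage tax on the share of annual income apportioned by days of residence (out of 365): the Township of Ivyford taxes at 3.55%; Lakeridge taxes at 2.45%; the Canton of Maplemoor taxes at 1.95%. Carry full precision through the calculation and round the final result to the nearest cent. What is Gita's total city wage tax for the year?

The Township of Ivyford, 1 January – 6 January 2034: 6 days → £39000 × 3.55% × 6/365 = £22.7589
Lakeridge, 7 January – 24 December 2034: 352 days → £39000 × 2.45% × 352/365 = £921.4685
The Canton of Maplemoor, 25 December – 31 December 2034: 7 days → £39000 × 1.95% × 7/365 = £14.5849
Total = £958.8123

£958.81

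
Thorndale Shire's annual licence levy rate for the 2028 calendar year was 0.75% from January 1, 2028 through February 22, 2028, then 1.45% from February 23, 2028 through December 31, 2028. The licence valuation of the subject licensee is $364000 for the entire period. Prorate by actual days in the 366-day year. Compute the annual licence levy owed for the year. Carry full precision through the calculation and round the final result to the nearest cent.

January 1 – February 22, 2028: 53 days at 0.75% → $364000 × 0.75% × 53/366 = $395.3279
February 23 – December 31, 2028: 313 days at 1.45% → $364000 × 1.45% × 313/366 = $4513.6995
Total = $4909.0273

$4909.03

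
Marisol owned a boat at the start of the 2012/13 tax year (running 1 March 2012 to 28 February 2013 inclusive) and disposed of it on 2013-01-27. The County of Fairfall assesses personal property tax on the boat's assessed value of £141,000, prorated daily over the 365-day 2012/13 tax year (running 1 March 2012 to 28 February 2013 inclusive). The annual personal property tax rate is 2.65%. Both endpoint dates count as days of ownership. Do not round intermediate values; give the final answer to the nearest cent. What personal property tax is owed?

Days held (2012-03-01 to 2013-01-27): 333 out of 365
Tax = £141,000 × 2.65% × 333/365 = £3,408.9164

£3,408.92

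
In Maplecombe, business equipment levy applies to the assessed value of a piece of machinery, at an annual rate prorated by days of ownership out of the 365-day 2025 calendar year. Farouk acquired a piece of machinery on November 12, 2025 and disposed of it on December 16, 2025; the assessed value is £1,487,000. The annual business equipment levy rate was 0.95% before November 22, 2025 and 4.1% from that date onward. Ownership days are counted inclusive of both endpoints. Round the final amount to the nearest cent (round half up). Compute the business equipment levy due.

£4,562.85

November 12 – November 21, 2025: 10 days at 0.95% → £1,487,000 × 0.95% × 10/365 = £387.0274
November 22 – December 16, 2025: 25 days at 4.1% → £1,487,000 × 4.1% × 25/365 = £4,175.8219
Total = £4,562.8493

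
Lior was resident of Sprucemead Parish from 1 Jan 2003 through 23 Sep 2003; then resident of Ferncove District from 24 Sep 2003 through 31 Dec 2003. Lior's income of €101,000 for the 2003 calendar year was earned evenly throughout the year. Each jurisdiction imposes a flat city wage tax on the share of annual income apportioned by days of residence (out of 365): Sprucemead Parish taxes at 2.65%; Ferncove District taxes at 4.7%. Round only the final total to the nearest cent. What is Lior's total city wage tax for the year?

€3,238.09

Sprucemead Parish, 1 Jan – 23 Sep 2003: 266 days → €101,000 × 2.65% × 266/365 = €1,950.5452
Ferncove District, 24 Sep – 31 Dec 2003: 99 days → €101,000 × 4.7% × 99/365 = €1,287.5425
Total = €3,238.0877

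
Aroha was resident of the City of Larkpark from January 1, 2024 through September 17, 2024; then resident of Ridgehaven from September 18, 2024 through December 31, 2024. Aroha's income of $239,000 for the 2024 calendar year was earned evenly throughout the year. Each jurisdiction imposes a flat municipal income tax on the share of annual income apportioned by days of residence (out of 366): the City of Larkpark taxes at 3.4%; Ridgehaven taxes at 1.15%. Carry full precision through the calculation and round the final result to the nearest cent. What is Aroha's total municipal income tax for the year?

The City of Larkpark, January 1 – September 17, 2024: 261 days → $239,000 × 3.4% × 261/366 = $5,794.7705
Ridgehaven, September 18 – December 31, 2024: 105 days → $239,000 × 1.15% × 105/366 = $788.5041
Total = $6,583.2746

$6,583.27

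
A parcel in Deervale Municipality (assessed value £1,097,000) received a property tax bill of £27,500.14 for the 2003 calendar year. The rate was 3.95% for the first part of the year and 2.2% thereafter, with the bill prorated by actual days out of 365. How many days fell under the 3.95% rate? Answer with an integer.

64 days

Let d = days at the first rate; then 365 − d days at the second rate.
£1,097,000 × [3.95%·d + 2.2%·(365−d)] / 365 = £27,500.14
Solving gives d = 64, so the new rate took effect on 6 Mar 2003.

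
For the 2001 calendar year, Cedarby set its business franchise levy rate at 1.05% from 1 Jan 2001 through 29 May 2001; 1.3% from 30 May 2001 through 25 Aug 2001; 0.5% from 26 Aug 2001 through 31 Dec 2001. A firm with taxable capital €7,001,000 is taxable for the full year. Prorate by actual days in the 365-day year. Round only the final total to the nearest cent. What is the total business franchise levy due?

1 Jan – 29 May 2001: 149 days at 1.05% → €7,001,000 × 1.05% × 149/365 = €30,008.3959
30 May – 25 Aug 2001: 88 days at 1.3% → €7,001,000 × 1.3% × 88/365 = €21,942.8603
26 Aug – 31 Dec 2001: 128 days at 0.5% → €7,001,000 × 0.5% × 128/365 = €12,275.7260
Total = €64,226.9822

€64,226.98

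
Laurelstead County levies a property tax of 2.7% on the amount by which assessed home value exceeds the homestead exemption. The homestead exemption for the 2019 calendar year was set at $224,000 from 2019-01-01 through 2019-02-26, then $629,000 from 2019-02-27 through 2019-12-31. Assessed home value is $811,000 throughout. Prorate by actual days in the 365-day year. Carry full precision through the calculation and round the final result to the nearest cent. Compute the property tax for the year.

$6,621.66

2019-01-01 to 2019-02-26: 57 days, exemption $224,000 → ($811,000 − $224,000) × 2.7% × 57/365 = $2,475.0493
2019-02-27 to 2019-12-31: 308 days, exemption $629,000 → ($811,000 − $629,000) × 2.7% × 308/365 = $4,146.6082
Total = $6,621.6575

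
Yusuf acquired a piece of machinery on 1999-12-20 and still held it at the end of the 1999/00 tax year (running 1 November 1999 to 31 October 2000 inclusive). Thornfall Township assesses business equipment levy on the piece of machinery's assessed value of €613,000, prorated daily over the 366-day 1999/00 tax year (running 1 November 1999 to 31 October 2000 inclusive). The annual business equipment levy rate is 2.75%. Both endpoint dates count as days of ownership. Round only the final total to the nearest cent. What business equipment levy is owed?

€14,600.62

Days held (1999-12-20 to 2000-10-31): 317 out of 366
Tax = €613,000 × 2.75% × 317/366 = €14,600.6216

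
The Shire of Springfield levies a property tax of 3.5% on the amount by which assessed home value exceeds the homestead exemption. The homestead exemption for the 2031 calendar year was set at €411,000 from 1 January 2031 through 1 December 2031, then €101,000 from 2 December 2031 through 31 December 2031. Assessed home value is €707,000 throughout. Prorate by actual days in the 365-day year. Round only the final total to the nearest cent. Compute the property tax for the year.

€11,251.78

1 January – 1 December 2031: 335 days, exemption €411,000 → (€707,000 − €411,000) × 3.5% × 335/365 = €9,508.4932
2 December – 31 December 2031: 30 days, exemption €101,000 → (€707,000 − €101,000) × 3.5% × 30/365 = €1,743.2877
Total = €11,251.7808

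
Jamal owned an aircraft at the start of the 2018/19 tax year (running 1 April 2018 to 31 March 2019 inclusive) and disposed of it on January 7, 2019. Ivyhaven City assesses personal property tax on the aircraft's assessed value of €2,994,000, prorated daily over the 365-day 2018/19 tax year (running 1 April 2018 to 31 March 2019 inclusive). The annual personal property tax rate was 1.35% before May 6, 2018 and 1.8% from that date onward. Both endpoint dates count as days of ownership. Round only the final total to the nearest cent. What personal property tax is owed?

€40,345.18

April 1 – May 5, 2018: 35 days at 1.35% → €2,994,000 × 1.35% × 35/365 = €3,875.7945
May 6, 2018 – January 7, 2019: 247 days at 1.8% → €2,994,000 × 1.8% × 247/365 = €36,469.3808
Total = €40,345.1753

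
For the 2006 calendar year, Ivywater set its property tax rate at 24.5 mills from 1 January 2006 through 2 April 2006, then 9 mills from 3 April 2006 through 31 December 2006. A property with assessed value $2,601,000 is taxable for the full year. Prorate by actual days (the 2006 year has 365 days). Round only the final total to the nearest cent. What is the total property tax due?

$33,570.72

1 January – 2 April 2006: 92 days at 24.5 mills → $2,601,000 × 2.45% × 92/365 = $16,062.0658
3 April – 31 December 2006: 273 days at 9 mills → $2,601,000 × 0.9% × 273/365 = $17,508.6493
Total = $33,570.7151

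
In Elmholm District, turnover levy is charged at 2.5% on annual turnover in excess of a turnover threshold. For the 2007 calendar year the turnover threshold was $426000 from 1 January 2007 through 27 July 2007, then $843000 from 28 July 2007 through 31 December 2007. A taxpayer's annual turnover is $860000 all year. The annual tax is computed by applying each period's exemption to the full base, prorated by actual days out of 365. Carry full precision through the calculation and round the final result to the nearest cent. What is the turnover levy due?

$6365.82

1 January – 27 July 2007: 208 days, exemption $426000 → ($860000 − $426000) × 2.5% × 208/365 = $6183.0137
28 July – 31 December 2007: 157 days, exemption $843000 → ($860000 − $843000) × 2.5% × 157/365 = $182.8082
Total = $6365.8219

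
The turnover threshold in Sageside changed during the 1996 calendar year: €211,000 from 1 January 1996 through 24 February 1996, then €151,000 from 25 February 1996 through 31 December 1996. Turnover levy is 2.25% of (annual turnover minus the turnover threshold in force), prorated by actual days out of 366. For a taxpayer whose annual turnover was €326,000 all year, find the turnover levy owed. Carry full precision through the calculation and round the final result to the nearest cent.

€3,734.63

1 January – 24 February 1996: 55 days, exemption €211,000 → (€326,000 − €211,000) × 2.25% × 55/366 = €388.8320
25 February – 31 December 1996: 311 days, exemption €151,000 → (€326,000 − €151,000) × 2.25% × 311/366 = €3,345.7992
Total = €3,734.6311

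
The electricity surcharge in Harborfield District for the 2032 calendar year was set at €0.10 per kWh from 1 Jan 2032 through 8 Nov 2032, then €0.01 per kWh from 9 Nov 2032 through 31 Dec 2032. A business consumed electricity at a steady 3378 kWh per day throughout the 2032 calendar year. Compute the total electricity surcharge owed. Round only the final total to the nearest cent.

1 Jan – 8 Nov 2032: 313 days × 3378 kWh/day = 1,057,314 kWh at €0.10/kWh → €105731.40
9 Nov – 31 Dec 2032: 53 days × 3378 kWh/day = 179,034 kWh at €0.01/kWh → €1790.34

€107521.74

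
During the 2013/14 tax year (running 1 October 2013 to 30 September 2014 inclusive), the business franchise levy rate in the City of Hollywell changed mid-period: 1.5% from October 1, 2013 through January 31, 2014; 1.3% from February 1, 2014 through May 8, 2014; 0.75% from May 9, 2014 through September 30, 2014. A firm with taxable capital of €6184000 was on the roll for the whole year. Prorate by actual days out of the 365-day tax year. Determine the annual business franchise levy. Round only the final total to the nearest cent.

October 1, 2013 – January 31, 2014: 123 days at 1.5% → €6184000 × 1.5% × 123/365 = €31258.8493
February 1 – May 8, 2014: 97 days at 1.3% → €6184000 × 1.3% × 97/365 = €21364.4493
May 9 – September 30, 2014: 145 days at 0.75% → €6184000 × 0.75% × 145/365 = €18424.9315
Total = €71048.2301

€71048.23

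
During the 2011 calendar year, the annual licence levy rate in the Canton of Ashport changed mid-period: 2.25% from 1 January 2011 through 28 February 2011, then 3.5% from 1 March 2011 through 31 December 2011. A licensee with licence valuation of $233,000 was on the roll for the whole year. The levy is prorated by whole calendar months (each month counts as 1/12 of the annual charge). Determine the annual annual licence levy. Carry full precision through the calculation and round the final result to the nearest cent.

1 January – 28 February 2011: 2 months at 2.25% → $233,000 × 2.25% × 2/12 = $873.7500
1 March – 31 December 2011: 10 months at 3.5% → $233,000 × 3.5% × 10/12 = $6,795.8333
Total = $7,669.5833

$7,669.58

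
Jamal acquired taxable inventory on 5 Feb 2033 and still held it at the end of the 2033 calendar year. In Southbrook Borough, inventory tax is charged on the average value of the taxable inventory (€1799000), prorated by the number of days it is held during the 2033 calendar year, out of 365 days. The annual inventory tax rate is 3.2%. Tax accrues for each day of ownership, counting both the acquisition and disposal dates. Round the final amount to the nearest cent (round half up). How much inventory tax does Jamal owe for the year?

€52047.78

Days held (5 Feb – 31 Dec 2033): 330 out of 365
Tax = €1799000 × 3.2% × 330/365 = €52047.7808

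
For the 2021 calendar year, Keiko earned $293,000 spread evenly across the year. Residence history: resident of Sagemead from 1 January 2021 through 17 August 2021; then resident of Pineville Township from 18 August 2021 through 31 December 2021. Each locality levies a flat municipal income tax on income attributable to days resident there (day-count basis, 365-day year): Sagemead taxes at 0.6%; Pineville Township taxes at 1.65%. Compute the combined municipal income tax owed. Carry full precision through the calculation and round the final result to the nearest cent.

$2,904.31

Sagemead, 1 January – 17 August 2021: 229 days → $293,000 × 0.6% × 229/365 = $1,102.9644
Pineville Township, 18 August – 31 December 2021: 136 days → $293,000 × 1.65% × 136/365 = $1,801.3479
Total = $2,904.3123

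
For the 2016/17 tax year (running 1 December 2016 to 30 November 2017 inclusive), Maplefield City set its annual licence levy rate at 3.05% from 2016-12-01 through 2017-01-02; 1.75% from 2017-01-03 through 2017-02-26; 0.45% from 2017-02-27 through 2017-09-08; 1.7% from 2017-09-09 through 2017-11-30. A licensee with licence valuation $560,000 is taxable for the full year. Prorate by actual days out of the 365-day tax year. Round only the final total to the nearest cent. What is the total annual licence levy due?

$6,525.15

2016-12-01 to 2017-01-02: 33 days at 3.05% → $560,000 × 3.05% × 33/365 = $1,544.2192
2017-01-03 to 2017-02-26: 55 days at 1.75% → $560,000 × 1.75% × 55/365 = $1,476.7123
2017-02-27 to 2017-09-08: 194 days at 0.45% → $560,000 × 0.45% × 194/365 = $1,339.3973
2017-09-09 to 2017-11-30: 83 days at 1.7% → $560,000 × 1.7% × 83/365 = $2,164.8219
Total = $6,525.1507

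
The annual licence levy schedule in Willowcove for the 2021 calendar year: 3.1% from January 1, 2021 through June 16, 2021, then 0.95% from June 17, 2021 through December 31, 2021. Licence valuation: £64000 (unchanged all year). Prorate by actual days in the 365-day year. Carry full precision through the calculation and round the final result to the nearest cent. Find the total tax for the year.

£1237.57

January 1 – June 16, 2021: 167 days at 3.1% → £64000 × 3.1% × 167/365 = £907.7479
June 17 – December 31, 2021: 198 days at 0.95% → £64000 × 0.95% × 198/365 = £329.8192
Total = £1237.5671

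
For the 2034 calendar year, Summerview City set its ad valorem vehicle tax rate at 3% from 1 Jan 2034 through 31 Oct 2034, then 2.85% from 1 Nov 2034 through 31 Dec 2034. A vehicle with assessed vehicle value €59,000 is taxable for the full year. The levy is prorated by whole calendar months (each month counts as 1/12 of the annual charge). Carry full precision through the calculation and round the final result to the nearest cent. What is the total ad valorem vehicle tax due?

1 Jan – 31 Oct 2034: 10 months at 3% → €59,000 × 3% × 10/12 = €1,475.0000
1 Nov – 31 Dec 2034: 2 months at 2.85% → €59,000 × 2.85% × 2/12 = €280.2500
Total = €1,755.2500

€1,755.25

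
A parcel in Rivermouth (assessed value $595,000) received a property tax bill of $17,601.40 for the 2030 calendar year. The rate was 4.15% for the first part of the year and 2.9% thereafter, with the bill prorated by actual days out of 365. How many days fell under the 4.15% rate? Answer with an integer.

Let d = days at the first rate; then 365 − d days at the second rate.
$595,000 × [4.15%·d + 2.9%·(365−d)] / 365 = $17,601.40
Solving gives d = 17, so the new rate took effect on 18 January 2030.

17 days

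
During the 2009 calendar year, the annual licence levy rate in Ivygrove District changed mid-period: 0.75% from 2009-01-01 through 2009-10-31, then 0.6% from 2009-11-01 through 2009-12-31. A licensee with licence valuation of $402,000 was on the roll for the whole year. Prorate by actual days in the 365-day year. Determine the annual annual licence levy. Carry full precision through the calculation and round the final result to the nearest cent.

2009-01-01 to 2009-10-31: 304 days at 0.75% → $402,000 × 0.75% × 304/365 = $2,511.1233
2009-11-01 to 2009-12-31: 61 days at 0.6% → $402,000 × 0.6% × 61/365 = $403.1014
Total = $2,914.2247

$2,914.22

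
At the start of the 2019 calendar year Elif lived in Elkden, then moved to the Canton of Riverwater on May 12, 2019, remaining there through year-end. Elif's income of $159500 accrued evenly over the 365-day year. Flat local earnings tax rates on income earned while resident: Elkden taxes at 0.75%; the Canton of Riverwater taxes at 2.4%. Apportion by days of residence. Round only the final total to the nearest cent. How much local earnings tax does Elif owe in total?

$2883.45

Elkden, January 1 – May 11, 2019: 131 days → $159500 × 0.75% × 131/365 = $429.3390
The Canton of Riverwater, May 12 – December 31, 2019: 234 days → $159500 × 2.4% × 234/365 = $2454.1151
Total = $2883.4541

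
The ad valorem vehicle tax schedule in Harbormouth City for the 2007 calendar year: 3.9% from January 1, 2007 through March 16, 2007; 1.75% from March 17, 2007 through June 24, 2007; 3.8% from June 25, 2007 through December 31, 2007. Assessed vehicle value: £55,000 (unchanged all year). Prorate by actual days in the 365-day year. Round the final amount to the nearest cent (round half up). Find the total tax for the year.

January 1 – March 16, 2007: 75 days at 3.9% → £55,000 × 3.9% × 75/365 = £440.7534
March 17 – June 24, 2007: 100 days at 1.75% → £55,000 × 1.75% × 100/365 = £263.6986
June 25 – December 31, 2007: 190 days at 3.8% → £55,000 × 3.8% × 190/365 = £1,087.9452
Total = £1,792.3973

£1,792.40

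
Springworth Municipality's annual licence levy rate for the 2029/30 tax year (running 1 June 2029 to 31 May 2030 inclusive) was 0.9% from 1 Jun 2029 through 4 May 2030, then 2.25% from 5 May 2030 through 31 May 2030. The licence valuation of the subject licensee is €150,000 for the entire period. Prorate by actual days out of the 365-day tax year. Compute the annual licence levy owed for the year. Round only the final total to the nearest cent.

€1,499.79

1 Jun 2029 – 4 May 2030: 338 days at 0.9% → €150,000 × 0.9% × 338/365 = €1,250.1370
5 May – 31 May 2030: 27 days at 2.25% → €150,000 × 2.25% × 27/365 = €249.6575
Total = €1,499.7945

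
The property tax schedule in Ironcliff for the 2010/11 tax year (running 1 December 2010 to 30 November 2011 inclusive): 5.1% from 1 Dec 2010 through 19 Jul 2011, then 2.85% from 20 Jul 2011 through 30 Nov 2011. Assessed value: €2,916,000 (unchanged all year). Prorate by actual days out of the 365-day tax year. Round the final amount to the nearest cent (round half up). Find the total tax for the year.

€124,629.04

1 Dec 2010 – 19 Jul 2011: 231 days at 5.1% → €2,916,000 × 5.1% × 231/365 = €94,118.8932
20 Jul – 30 Nov 2011: 134 days at 2.85% → €2,916,000 × 2.85% × 134/365 = €30,510.1479
Total = €124,629.0411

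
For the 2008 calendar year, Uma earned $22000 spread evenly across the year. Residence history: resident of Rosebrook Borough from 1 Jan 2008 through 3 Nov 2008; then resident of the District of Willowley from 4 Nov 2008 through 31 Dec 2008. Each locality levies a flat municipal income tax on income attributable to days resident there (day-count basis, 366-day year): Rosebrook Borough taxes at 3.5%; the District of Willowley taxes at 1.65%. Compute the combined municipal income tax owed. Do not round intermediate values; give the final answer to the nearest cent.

Rosebrook Borough, 1 Jan – 3 Nov 2008: 308 days → $22000 × 3.5% × 308/366 = $647.9781
The District of Willowley, 4 Nov – 31 Dec 2008: 58 days → $22000 × 1.65% × 58/366 = $57.5246
Total = $705.5027

$705.50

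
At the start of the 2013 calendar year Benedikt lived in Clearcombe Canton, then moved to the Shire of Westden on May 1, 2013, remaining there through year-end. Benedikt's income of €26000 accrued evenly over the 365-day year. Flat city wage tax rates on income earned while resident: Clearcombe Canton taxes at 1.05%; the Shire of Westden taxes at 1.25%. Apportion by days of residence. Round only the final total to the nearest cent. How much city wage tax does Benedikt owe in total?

€307.90

Clearcombe Canton, January 1 – April 30, 2013: 120 days → €26000 × 1.05% × 120/365 = €89.7534
The Shire of Westden, May 1 – December 31, 2013: 245 days → €26000 × 1.25% × 245/365 = €218.1507
Total = €307.9041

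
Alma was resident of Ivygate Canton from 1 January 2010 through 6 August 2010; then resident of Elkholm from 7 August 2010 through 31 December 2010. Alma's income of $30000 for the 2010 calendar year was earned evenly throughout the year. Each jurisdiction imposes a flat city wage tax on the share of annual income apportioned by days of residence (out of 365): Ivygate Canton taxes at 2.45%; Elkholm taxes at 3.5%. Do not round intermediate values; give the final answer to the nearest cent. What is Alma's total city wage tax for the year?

Ivygate Canton, 1 January – 6 August 2010: 218 days → $30000 × 2.45% × 218/365 = $438.9863
Elkholm, 7 August – 31 December 2010: 147 days → $30000 × 3.5% × 147/365 = $422.8767
Total = $861.8630

$861.86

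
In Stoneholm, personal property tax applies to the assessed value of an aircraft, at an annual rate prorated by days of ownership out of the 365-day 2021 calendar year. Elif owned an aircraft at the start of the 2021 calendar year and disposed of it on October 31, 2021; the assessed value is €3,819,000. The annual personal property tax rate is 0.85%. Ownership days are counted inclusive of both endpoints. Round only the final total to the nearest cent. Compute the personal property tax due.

Days held (January 1 – October 31, 2021): 304 out of 365
Tax = €3,819,000 × 0.85% × 304/365 = €27,036.4274

€27,036.43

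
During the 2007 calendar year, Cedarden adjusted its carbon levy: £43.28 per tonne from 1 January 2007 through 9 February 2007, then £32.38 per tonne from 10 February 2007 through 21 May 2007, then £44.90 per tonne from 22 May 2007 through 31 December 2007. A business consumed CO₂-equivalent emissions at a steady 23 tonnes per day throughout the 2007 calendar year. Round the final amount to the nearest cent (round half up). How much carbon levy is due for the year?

1 January – 9 February 2007: 40 days × 23 tonnes/day = 920 tonnes at £43.28/tonne → £39,817.60
10 February – 21 May 2007: 101 days × 23 tonnes/day = 2,323 tonnes at £32.38/tonne → £75,218.74
22 May – 31 December 2007: 224 days × 23 tonnes/day = 5,152 tonnes at £44.90/tonne → £231,324.80

£346,361.14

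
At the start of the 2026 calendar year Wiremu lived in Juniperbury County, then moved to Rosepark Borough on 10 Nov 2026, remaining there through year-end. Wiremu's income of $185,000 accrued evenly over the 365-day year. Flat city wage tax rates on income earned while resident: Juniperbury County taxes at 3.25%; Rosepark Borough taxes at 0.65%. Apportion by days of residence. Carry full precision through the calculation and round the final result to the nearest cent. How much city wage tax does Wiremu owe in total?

Juniperbury County, 1 Jan – 9 Nov 2026: 313 days → $185,000 × 3.25% × 313/365 = $5,155.9247
Rosepark Borough, 10 Nov – 31 Dec 2026: 52 days → $185,000 × 0.65% × 52/365 = $171.3151
Total = $5,327.2397

$5,327.24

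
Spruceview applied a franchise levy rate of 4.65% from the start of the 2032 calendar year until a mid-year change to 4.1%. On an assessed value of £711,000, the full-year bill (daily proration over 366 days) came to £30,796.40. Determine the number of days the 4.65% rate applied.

154 days

Let d = days at the first rate; then 366 − d days at the second rate.
£711,000 × [4.65%·d + 4.1%·(366−d)] / 366 = £30,796.40
Solving gives d = 154, so the new rate took effect on 3 June 2032.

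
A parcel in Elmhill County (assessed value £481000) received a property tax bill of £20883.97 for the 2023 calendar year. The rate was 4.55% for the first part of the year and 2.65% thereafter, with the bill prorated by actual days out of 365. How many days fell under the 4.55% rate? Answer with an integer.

325 days

Let d = days at the first rate; then 365 − d days at the second rate.
£481000 × [4.55%·d + 2.65%·(365−d)] / 365 = £20883.97
Solving gives d = 325, so the new rate took effect on 22 November 2023.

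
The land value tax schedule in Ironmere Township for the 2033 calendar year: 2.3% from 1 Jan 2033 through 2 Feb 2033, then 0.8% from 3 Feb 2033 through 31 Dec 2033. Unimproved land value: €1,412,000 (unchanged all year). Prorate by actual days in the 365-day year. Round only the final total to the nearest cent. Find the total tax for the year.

1 Jan – 2 Feb 2033: 33 days at 2.3% → €1,412,000 × 2.3% × 33/365 = €2,936.1863
3 Feb – 31 Dec 2033: 332 days at 0.8% → €1,412,000 × 0.8% × 332/365 = €10,274.7178
Total = €13,210.9041

€13,210.90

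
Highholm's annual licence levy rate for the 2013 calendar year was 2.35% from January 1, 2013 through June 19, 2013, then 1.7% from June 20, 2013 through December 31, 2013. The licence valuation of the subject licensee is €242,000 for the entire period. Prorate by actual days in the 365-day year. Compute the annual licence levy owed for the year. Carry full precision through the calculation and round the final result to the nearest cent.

January 1 – June 19, 2013: 170 days at 2.35% → €242,000 × 2.35% × 170/365 = €2,648.7397
June 20 – December 31, 2013: 195 days at 1.7% → €242,000 × 1.7% × 195/365 = €2,197.8904
Total = €4,846.6301

€4,846.63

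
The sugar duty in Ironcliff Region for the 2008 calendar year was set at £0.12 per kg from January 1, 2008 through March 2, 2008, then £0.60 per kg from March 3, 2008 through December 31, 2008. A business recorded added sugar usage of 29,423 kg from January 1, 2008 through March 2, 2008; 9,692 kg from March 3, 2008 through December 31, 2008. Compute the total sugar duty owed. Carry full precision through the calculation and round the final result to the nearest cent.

January 1 – March 2, 2008: 29,423 kg at £0.12/kg → £3,530.76
March 3 – December 31, 2008: 9,692 kg at £0.60/kg → £5,815.20

£9,345.96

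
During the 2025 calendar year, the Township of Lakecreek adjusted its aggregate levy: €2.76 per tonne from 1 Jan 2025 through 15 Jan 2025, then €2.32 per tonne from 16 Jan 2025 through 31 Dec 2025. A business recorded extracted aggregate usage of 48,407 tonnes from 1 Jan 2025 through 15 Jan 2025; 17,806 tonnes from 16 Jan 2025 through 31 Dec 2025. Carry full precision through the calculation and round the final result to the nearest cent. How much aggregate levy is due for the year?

1 Jan – 15 Jan 2025: 48,407 tonnes at €2.76/tonne → €133,603.32
16 Jan – 31 Dec 2025: 17,806 tonnes at €2.32/tonne → €41,309.92

€174,913.24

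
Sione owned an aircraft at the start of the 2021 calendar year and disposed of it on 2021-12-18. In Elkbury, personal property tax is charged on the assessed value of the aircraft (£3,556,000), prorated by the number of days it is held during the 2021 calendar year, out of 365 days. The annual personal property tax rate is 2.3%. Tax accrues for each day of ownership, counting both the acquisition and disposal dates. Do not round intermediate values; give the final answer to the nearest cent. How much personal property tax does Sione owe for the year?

£78,875.00

Days held (2021-01-01 to 2021-12-18): 352 out of 365
Tax = £3,556,000 × 2.3% × 352/365 = £78,875.0027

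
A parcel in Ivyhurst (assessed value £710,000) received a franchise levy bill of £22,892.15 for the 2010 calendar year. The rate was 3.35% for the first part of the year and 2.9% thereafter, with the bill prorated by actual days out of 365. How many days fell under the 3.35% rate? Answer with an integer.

Let d = days at the first rate; then 365 − d days at the second rate.
£710,000 × [3.35%·d + 2.9%·(365−d)] / 365 = £22,892.15
Solving gives d = 263, so the new rate took effect on 21 September 2010.

263 days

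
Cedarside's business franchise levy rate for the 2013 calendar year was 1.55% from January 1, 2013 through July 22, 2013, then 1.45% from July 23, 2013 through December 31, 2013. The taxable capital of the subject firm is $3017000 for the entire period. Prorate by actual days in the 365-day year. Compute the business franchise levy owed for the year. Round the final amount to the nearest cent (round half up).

$45424.45

January 1 – July 22, 2013: 203 days at 1.55% → $3017000 × 1.55% × 203/365 = $26008.1932
July 23 – December 31, 2013: 162 days at 1.45% → $3017000 × 1.45% × 162/365 = $19416.2548
Total = $45424.4479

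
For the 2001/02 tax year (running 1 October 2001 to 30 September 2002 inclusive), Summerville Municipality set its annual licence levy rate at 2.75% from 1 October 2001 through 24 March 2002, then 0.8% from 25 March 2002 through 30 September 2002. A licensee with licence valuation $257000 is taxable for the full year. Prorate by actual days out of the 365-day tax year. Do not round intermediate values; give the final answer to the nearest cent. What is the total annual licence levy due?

$4458.77

1 October 2001 – 24 March 2002: 175 days at 2.75% → $257000 × 2.75% × 175/365 = $3388.5274
25 March – 30 September 2002: 190 days at 0.8% → $257000 × 0.8% × 190/365 = $1070.2466
Total = $4458.7740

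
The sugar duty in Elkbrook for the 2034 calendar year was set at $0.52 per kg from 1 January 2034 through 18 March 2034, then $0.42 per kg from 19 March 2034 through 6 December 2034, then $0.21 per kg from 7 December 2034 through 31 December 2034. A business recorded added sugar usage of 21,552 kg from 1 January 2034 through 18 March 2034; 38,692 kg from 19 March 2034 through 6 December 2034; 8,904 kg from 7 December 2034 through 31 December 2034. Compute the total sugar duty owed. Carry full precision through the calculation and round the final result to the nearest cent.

$29327.52

1 January – 18 March 2034: 21,552 kg at $0.52/kg → $11207.04
19 March – 6 December 2034: 38,692 kg at $0.42/kg → $16250.64
7 December – 31 December 2034: 8,904 kg at $0.21/kg → $1869.84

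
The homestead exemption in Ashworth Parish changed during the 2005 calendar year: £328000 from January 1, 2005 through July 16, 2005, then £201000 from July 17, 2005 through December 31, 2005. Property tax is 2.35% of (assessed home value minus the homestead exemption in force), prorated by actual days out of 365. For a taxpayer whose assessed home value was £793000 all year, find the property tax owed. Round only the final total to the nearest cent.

£12301.19

January 1 – July 16, 2005: 197 days, exemption £328000 → (£793000 − £328000) × 2.35% × 197/365 = £5897.8562
July 17 – December 31, 2005: 168 days, exemption £201000 → (£793000 − £201000) × 2.35% × 168/365 = £6403.3315
Total = £12301.1877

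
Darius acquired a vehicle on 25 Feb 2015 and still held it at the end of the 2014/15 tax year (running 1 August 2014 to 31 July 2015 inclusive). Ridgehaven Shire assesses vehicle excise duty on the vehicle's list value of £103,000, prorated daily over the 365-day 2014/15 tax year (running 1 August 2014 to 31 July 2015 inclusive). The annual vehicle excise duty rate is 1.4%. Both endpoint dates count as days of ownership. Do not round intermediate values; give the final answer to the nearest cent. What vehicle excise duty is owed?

Days held (25 Feb – 31 Jul 2015): 157 out of 365
Tax = £103,000 × 1.4% × 157/365 = £620.2575

£620.26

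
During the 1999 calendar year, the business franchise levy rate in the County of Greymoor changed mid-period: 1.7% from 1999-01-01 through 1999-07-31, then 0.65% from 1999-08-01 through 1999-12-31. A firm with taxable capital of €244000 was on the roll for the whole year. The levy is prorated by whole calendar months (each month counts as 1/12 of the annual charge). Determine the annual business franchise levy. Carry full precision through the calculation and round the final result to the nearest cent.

1999-01-01 to 1999-07-31: 7 months at 1.7% → €244000 × 1.7% × 7/12 = €2419.6667
1999-08-01 to 1999-12-31: 5 months at 0.65% → €244000 × 0.65% × 5/12 = €660.8333
Total = €3080.5000

€3080.50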